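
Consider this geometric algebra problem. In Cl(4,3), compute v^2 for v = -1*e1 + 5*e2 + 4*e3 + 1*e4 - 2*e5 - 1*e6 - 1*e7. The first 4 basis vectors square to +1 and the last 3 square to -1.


v^2 = sum of c_i^2 * e_i^2
Positive signature terms (e_i^2 = +1): (-1)^2 + 5^2 + 4^2 + 1^2 = 43
Negative signature terms (e_j^2 = -1): (-2)^2 + (-1)^2 + (-1)^2 = 6
v^2 = 43 - 6 = 37


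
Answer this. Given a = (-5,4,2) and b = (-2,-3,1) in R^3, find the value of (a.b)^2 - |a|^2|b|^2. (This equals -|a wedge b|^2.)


a . b = (-5)*(-2) + 4*(-3) + 2*1
= 10 + (-12) + 2 = 0
|a|^2 = (-5)^2 + 4^2 + 2^2 = 45
|b|^2 = (-2)^2 + (-3)^2 + 1^2 = 14
(a.b)^2 = 0^2 = 0
|a|^2 * |b|^2 = 45 * 14 = 630
Result = 0 - 630 = -630


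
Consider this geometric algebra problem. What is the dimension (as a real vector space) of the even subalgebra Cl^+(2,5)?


Even subalgebra dimension = 2^(n-1)
n = 2 + 5 = 7
2^(7 - 1) = 2^6 = 64
Verification: sum of C(7,k) for even k = 1 + 21 + 35 + 7 = 64
Result = 64


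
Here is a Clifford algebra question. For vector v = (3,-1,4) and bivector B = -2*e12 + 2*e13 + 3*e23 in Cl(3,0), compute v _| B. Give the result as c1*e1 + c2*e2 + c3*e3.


Left contraction v _| B = <vB>_1 (grade-1 part of the geometric product vB).
Using e1_|e12 = e2, e2_|e12 = -e1, e1_|e13 = e3, e3_|e13 = -e1, e2_|e23 = e3, e3_|e23 = -e2:
e1 coeff: -v2*b12 - v3*b13 = -(-1)*(-2) - (4)*(2) = -10
e2 coeff: v1*b12 - v3*b23 = (3)*(-2) - (4)*(3) = -18
e3 coeff: v1*b13 + v2*b23 = (3)*(2) + (-1)*(3) = 3
v _| B = -10*e1 - 18*e2 + 3*e3


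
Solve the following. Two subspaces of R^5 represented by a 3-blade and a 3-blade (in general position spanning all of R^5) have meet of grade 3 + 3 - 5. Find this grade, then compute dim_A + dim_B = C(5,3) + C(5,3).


Meet grade = grade(A) + grade(B) - n
= 3 + 3 - 5 = 1
C(5,3) = 10
C(5,3) = 10
dim_A + dim_B = 10 + 10 = 20


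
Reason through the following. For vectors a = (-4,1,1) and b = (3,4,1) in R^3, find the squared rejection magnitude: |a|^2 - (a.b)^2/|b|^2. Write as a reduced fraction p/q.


|a|^2 = (-4)^2 + 1^2 + 1^2 = 18
|b|^2 = 3^2 + 4^2 + 1^2 = 26
a . b = (-4)*3 + 1*4 + 1*1 = -7
(a.b)^2 = (-7)^2 = 49
|rej|^2 = 18 - 49/26
= (468 - 49)/26
= 419/26
In lowest terms: 419/26


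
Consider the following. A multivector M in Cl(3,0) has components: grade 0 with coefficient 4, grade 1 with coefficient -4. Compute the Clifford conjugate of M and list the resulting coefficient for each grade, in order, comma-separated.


Clifford conjugate sign for grade k: (-1)^(k(k+1)/2)
Grade 0: (-1)^(0*1/2) = (-1)^0 = 1, coeff 4 -> 4
Grade 1: (-1)^(1*2/2) = (-1)^1 = -1, coeff -4 -> 4
Conjugated coefficients: 4, 4


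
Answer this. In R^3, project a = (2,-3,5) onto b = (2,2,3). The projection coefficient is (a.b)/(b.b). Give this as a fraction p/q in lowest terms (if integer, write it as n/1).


Projection coefficient = (a . b) / (b . b)
a . b = 2*2 + (-3)*2 + 5*3
= 4 + (-6) + 15 = 13
b . b = 2^2 + 2^2 + 3^2
= 4 + 4 + 9 = 17
Coefficient = 13/17
In lowest terms: 13/17


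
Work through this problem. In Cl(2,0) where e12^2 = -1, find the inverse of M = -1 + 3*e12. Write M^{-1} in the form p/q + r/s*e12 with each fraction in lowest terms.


M = -1 + 3*e12, where e12^2 = -1.
Since M commutes with its reverse ~M = a - b*e12, M * ~M = a^2 - b^2*e12^2 = a^2 + b^2.
So M^{-1} = ~M / (a^2 + b^2) = (a - b*e12)/(a^2 + b^2).
a^2 + b^2 = 1 + 9 = 10
Scalar part = -1/10 = -1/10
Bivector coeff = -3/10 = -3/10
M^{-1} = -1/10 - 3/10*e12


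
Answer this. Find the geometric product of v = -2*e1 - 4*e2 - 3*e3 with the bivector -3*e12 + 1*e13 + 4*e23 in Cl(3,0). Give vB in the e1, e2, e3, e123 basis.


vB has grade-1 (vector) and grade-3 (trivector) parts: vB = (v _| B) + (v ^ B).
Vector part <vB>_1:
  e1: -v2*b12 - v3*b13 = -(-4)*(-3) - (-3)*(1) = -9
  e2: v1*b12 - v3*b23 = (-2)*(-3) - (-3)*(4) = 18
  e3: v1*b13 + v2*b23 = (-2)*(1) + (-4)*(4) = -18
Trivector part <vB>_3:
  e123: v1*b23 - v2*b13 + v3*b12 = (-2)*(4) - (-4)*(1) + (-3)*(-3) = 5
vB = -9*e1 + 18*e2 - 18*e3 + 5*e123


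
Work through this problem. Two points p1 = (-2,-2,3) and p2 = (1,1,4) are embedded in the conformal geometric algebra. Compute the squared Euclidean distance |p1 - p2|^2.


p1 - p2 = (-3, -3, -1)
|p1 - p2|^2 = (-3)^2 + (-3)^2 + (-1)^2
= 9 + 9 + 1
= 19


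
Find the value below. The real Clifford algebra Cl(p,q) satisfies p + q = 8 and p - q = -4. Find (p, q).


We need p + q = 8 and p - q = -4.
Adding: 2p = 8 + (-4) = 4, so p = 2.
Then q = 8 - 2 = 6.
(p, q) = (2, 6)


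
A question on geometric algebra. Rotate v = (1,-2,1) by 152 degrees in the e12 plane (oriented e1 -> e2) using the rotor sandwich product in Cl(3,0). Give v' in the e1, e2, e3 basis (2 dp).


Rotor R = cos(76deg) - sin(76deg)*e12
Rotation angle theta = 2 * 76 = 152 degrees in the e12 plane (e1 -> e2).
The component perpendicular to the plane (e3) is invariant: v'_3 = v3 = 1.00
cos(152deg) = -0.8829, sin(152deg) = 0.4695
v'_1 = v1*cos(theta) - v2*sin(theta) = 1*(-0.8829) - (-2)*0.4695 = 0.06
v'_2 = v1*sin(theta) + v2*cos(theta) = 1*0.4695 + (-2)*(-0.8829) = 2.24
v' = 0.06*e1 + 2.24*e2 + 1.00*e3


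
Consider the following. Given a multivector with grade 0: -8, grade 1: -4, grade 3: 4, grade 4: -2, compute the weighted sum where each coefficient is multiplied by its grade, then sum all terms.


Grade-weighted sum = sum of grade_k * coefficient_k
0*(-8) = 0
1*(-4) = -4
3*4 = 12
4*(-2) = -8
Total = 0 + (-4) + 12 + (-8) = 0


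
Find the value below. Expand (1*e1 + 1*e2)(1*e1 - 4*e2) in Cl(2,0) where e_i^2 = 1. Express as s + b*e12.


Expand: (1*e1 + 1*e2)(1*e1 - 4*e2)
= 1*1*e1e1 + 1*(-4)*e1e2 + 1*1*e2e1 + 1*(-4)*e2e2
Using e1^2 = e2^2 = 1, e2e1 = -e1e2:
Scalar part s = 1*1 + 1*(-4) = 1 + (-4) = -3
Bivector part b = 1*(-4) - 1*1 = -4 - 1 = -5
uv = -3 - 5*e12


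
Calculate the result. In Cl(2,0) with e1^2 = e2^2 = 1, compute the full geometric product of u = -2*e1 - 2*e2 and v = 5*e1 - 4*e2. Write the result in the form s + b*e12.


Expand: (-2*e1 - 2*e2)(5*e1 - 4*e2)
= (-2)*5*e1e1 + (-2)*(-4)*e1e2 + (-2)*5*e2e1 + (-2)*(-4)*e2e2
Using e1^2 = e2^2 = 1, e2e1 = -e1e2:
Scalar part s = (-2)*5 + (-2)*(-4) = -10 + 8 = -2
Bivector part b = (-2)*(-4) - (-2)*5 = 8 - (-10) = 18
uv = -2 + 18*e12


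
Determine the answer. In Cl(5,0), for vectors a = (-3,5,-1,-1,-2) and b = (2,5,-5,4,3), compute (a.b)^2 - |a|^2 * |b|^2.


a . b = (-3)*2 + 5*5 + (-1)*(-5) + (-1)*4 + (-2)*3
= -6 + 25 + 5 + (-4) + (-6) = 14
|a|^2 = (-3)^2 + 5^2 + (-1)^2 + (-1)^2 + (-2)^2 = 40
|b|^2 = 2^2 + 5^2 + (-5)^2 + 4^2 + 3^2 = 79
(a.b)^2 = 14^2 = 196
|a|^2 * |b|^2 = 40 * 79 = 3160
Result = 196 - 3160 = -2964


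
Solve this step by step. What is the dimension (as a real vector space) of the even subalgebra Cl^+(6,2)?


Even subalgebra dimension = 2^(n-1)
n = 6 + 2 = 8
2^(8 - 1) = 2^7 = 128
Verification: sum of C(8,k) for even k = 1 + 28 + 70 + 28 + 1 = 128
Result = 128


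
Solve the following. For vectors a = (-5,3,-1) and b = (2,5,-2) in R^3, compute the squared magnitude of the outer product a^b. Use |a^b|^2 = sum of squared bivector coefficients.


a wedge b = (a1*b2 - a2*b1)*e12 + (a1*b3 - a3*b1)*e13 + (a2*b3 - a3*b2)*e23
e12 coeff: (-5)*5 - 3*2 = -25 - 6 = -31
e13 coeff: (-5)*(-2) - (-1)*2 = 10 - (-2) = 12
e23 coeff: 3*(-2) - (-1)*5 = -6 - (-5) = -1
|a wedge b|^2 = (-31)^2 + 12^2 + (-1)^2
= 961 + 144 + 1
= 1106


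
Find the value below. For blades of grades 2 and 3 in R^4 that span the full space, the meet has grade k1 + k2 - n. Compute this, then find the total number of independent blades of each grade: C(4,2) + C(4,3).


Meet grade = grade(A) + grade(B) - n
= 2 + 3 - 4 = 1
C(4,2) = 6
C(4,3) = 4
dim_A + dim_B = 6 + 4 = 10


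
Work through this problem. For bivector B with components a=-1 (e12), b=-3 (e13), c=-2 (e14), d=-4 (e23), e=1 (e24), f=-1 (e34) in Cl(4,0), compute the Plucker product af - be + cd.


Plucker relation: af - be + cd
a*f = (-1)*(-1) = 1
b*e = (-3)*1 = -3
c*d = (-2)*(-4) = 8
af - be + cd = 1 - (-3) + 8
= 12


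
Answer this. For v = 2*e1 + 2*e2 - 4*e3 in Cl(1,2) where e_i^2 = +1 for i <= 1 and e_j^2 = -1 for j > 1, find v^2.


v^2 = sum of c_i^2 * e_i^2
Positive signature terms (e_i^2 = +1): 2^2 = 4
Negative signature terms (e_j^2 = -1): 2^2 + (-4)^2 = 20
v^2 = 4 - 20 = -16


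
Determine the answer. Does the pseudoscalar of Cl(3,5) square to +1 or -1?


The pseudoscalar I = e1...e_n (product of all n generators) of Cl(p,q) satisfies I^2 = (-1)^(q + n(n-1)/2).
p = 3, q = 5, n = p + q = 8
n(n-1)/2 = 8 * 7 / 2 = 28
Exponent = q + n(n-1)/2 = 5 + 28 = 33
I^2 = (-1)^33 = -1


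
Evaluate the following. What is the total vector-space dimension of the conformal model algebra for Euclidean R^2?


The conformal model of R^2 uses Cl(3,1): the 2 Euclidean generators plus two extra orthogonal generators e+ (e+^2 = +1) and e- (e-^2 = -1), from which the null vectors e0, einf are built.
Number of generators m = 2 + 2 = 4.
dim Cl(p,q) = 2^m = 2^4 = 16


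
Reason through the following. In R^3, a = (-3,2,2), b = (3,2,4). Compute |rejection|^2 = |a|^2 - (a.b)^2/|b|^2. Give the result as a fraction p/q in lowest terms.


|a|^2 = (-3)^2 + 2^2 + 2^2 = 17
|b|^2 = 3^2 + 2^2 + 4^2 = 29
a . b = (-3)*3 + 2*2 + 2*4 = 3
(a.b)^2 = 3^2 = 9
|rej|^2 = 17 - 9/29
= (493 - 9)/29
= 484/29
In lowest terms: 484/29


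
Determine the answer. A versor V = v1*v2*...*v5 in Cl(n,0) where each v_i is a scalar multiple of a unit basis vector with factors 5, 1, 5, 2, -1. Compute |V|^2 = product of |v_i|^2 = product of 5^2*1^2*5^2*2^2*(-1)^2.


Each vector v_i has |v_i|^2 = s_i^2
Squared scales: 5^2 = 25, 1^2 = 1, 5^2 = 25, 2^2 = 4, (-1)^2 = 1
|V|^2 = 25 * 1 * 25 * 4 * 1
= 2500


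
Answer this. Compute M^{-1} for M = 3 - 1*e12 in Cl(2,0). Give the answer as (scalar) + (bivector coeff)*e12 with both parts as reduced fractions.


M = 3 - 1*e12, where e12^2 = -1.
Since M commutes with its reverse ~M = a - b*e12, M * ~M = a^2 - b^2*e12^2 = a^2 + b^2.
So M^{-1} = ~M / (a^2 + b^2) = (a - b*e12)/(a^2 + b^2).
a^2 + b^2 = 9 + 1 = 10
Scalar part = 3/10 = 3/10
Bivector coeff = 1/10 = 1/10
M^{-1} = 3/10 + 1/10*e12


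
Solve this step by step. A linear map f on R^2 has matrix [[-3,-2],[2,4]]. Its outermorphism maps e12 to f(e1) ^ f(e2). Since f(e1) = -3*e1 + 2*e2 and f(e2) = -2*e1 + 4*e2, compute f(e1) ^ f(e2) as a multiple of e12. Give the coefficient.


The outermorphism of a linear map f sends e1^e2 to f(e1)^f(e2).
f(e1) = -3*e1 + 2*e2
f(e2) = -2*e1 + 4*e2
f(e1) ^ f(e2) = (-3*e1 + 2*e2) ^ (-2*e1 + 4*e2)
= (-3)*4*e12 + 2*(-2)*e21
= (-12 - (-4))*e12
= -8*e12
Coefficient = -8


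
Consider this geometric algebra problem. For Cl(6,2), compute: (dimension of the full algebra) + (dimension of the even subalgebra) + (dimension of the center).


n = 6 + 2 = 8
Total dim = 2^8 = 256
Even subalgebra dim = 2^7 = 128
n is even, so center dim = 1
Sum = 256 + 128 + 1 = 385


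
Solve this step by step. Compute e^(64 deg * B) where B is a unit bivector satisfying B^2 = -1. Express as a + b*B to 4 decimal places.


For a unit bivector B with B^2 = -1, the exponential series gives
e^(theta*B) = cos(theta) + sin(theta)*B (the GA analogue of Euler's formula).
theta = 64 degrees = 1.117011 rad
cos(64 deg) = 0.4384
sin(64 deg) = 0.8988
exp(theta*B) = 0.4384 + 0.8988*B


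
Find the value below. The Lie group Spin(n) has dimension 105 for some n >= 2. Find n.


dim Spin(n) = dim so(n) = n(n-1)/2.
Solve n(n-1)/2 = 105, i.e. n^2 - n - 210 = 0.
Discriminant = 1 + 8*105 = 841
n = (1 + sqrt(841))/2 = (1 + 29)/2 = 15


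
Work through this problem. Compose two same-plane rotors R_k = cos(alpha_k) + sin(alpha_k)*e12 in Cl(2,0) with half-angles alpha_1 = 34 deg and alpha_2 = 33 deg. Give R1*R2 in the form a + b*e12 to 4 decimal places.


Same-plane rotors commute and their half-angles add:
R1*R2 = cos(a1 + a2) + sin(a1 + a2)*e12.
a1 + a2 = 34 + 33 = 67 deg
cos(67 deg) = 0.3907
sin(67 deg) = 0.9205
R1*R2 = 0.3907 + 0.9205*e12


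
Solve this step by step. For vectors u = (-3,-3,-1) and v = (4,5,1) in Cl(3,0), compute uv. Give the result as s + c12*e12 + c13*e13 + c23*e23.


In Cl(3,0): e_i^2 = 1, e_ie_j = -e_je_i for i != j.
Scalar part = u . v = (-3)*4 + (-3)*5 + (-1)*1
= -12 + (-15) + (-1) = -28
e12 coeff = (-3)*5 - (-3)*4 = -15 - (-12) = -3
e13 coeff = (-3)*1 - (-1)*4 = -3 - (-4) = 1
e23 coeff = (-3)*1 - (-1)*5 = -3 - (-5) = 2
uv = -28 - 3*e12 + 1*e13 + 2*e23


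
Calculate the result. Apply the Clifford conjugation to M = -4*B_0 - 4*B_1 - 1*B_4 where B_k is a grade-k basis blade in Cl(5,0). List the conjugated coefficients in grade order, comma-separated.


Clifford conjugate sign for grade k: (-1)^(k(k+1)/2)
Grade 0: (-1)^(0*1/2) = (-1)^0 = 1, coeff -4 -> -4
Grade 1: (-1)^(1*2/2) = (-1)^1 = -1, coeff -4 -> 4
Grade 4: (-1)^(4*5/2) = (-1)^10 = 1, coeff -1 -> -1
Conjugated coefficients: -4, 4, -1


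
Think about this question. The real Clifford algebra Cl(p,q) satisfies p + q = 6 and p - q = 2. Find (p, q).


We need p + q = 6 and p - q = 2.
Adding: 2p = 6 + 2 = 8, so p = 4.
Then q = 6 - 4 = 2.
(p, q) = (4, 2)


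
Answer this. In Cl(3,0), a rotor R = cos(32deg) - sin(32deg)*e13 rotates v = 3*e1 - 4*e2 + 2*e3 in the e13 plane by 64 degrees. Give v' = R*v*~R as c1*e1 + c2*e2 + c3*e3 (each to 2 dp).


Rotor R = cos(32deg) - sin(32deg)*e13
Rotation angle theta = 2 * 32 = 64 degrees in the e13 plane (e1 -> e3).
The component perpendicular to the plane (e2) is invariant: v'_2 = v2 = -4.00
cos(64deg) = 0.4384, sin(64deg) = 0.8988
v'_1 = v1*cos(theta) - v3*sin(theta) = 3*0.4384 - 2*0.8988 = -0.48
v'_3 = v1*sin(theta) + v3*cos(theta) = 3*0.8988 + 2*0.4384 = 3.57
v' = -0.48*e1 - 4.00*e2 + 3.57*e3


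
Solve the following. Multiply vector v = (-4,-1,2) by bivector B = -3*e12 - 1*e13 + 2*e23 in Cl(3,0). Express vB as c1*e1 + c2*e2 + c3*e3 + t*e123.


vB has grade-1 (vector) and grade-3 (trivector) parts: vB = (v _| B) + (v ^ B).
Vector part <vB>_1:
  e1: -v2*b12 - v3*b13 = -(-1)*(-3) - (2)*(-1) = -1
  e2: v1*b12 - v3*b23 = (-4)*(-3) - (2)*(2) = 8
  e3: v1*b13 + v2*b23 = (-4)*(-1) + (-1)*(2) = 2
Trivector part <vB>_3:
  e123: v1*b23 - v2*b13 + v3*b12 = (-4)*(2) - (-1)*(-1) + (2)*(-3) = -15
vB = -1*e1 + 8*e2 + 2*e3 - 15*e123


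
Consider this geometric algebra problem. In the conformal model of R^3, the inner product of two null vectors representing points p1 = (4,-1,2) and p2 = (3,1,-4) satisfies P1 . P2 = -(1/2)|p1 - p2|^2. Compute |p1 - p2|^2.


p1 - p2 = (1, -2, 6)
|p1 - p2|^2 = 1^2 + (-2)^2 + 6^2
= 1 + 4 + 36
= 41


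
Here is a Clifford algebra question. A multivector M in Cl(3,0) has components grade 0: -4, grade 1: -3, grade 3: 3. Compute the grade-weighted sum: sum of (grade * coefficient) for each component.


Grade-weighted sum = sum of grade_k * coefficient_k
0*(-4) = 0
1*(-3) = -3
3*3 = 9
Total = 0 + (-3) + 9 = 6


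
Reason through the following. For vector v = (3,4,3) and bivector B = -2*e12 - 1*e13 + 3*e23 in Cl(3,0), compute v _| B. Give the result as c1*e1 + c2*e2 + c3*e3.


Left contraction v _| B = <vB>_1 (grade-1 part of the geometric product vB).
Using e1_|e12 = e2, e2_|e12 = -e1, e1_|e13 = e3, e3_|e13 = -e1, e2_|e23 = e3, e3_|e23 = -e2:
e1 coeff: -v2*b12 - v3*b13 = -(4)*(-2) - (3)*(-1) = 11
e2 coeff: v1*b12 - v3*b23 = (3)*(-2) - (3)*(3) = -15
e3 coeff: v1*b13 + v2*b23 = (3)*(-1) + (4)*(3) = 9
v _| B = 11*e1 - 15*e2 + 9*e3


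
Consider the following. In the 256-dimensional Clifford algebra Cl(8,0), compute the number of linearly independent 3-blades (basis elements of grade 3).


Number of grade-k basis blades in Cl(p,q) with n = p + q is C(n, k).
n = 8 + 0 = 8
C(8, 3) = 8! / (3! * 5!)
= 40320 / (6 * 120)
= 56


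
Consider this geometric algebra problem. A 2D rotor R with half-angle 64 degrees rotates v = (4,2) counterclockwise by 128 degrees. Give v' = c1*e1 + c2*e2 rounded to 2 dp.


Rotor R = cos(64deg) - sin(64deg)*e12
Rotation angle theta = 2 * 64 = 128 degrees
v' = R*v*~R rotates v by theta.
cos(128deg) = -0.6157, sin(128deg) = 0.7880
v'_1 = 4*cos(128deg) - 2*sin(128deg)
= 4*(-0.6157) - 2*0.7880
= -4.04
v'_2 = 4*sin(128deg) + 2*cos(128deg)
= 4*0.7880 + 2*(-0.6157)
= 1.92
v' = -4.04*e1 + 1.92*e2


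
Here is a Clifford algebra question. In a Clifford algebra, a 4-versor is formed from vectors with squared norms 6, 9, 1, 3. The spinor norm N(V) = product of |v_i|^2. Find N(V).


Spinor norm N(V) = |v1|^2 * |v2|^2 * ... * |v4|^2
= 6 * 9 * 1 * 3
Running product: 6, 54, 54, 162
N(V) = 162


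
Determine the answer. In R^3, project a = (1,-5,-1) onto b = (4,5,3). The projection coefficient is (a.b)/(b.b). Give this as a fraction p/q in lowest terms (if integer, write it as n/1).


Projection coefficient = (a . b) / (b . b)
a . b = 1*4 + (-5)*5 + (-1)*3
= 4 + (-25) + (-3) = -24
b . b = 4^2 + 5^2 + 3^2
= 16 + 25 + 9 = 50
Coefficient = -24/50
In lowest terms: -12/25


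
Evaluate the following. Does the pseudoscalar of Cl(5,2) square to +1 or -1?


The pseudoscalar I = e1...e_n (product of all n generators) of Cl(p,q) satisfies I^2 = (-1)^(q + n(n-1)/2).
p = 5, q = 2, n = p + q = 7
n(n-1)/2 = 7 * 6 / 2 = 21
Exponent = q + n(n-1)/2 = 2 + 21 = 23
I^2 = (-1)^23 = -1


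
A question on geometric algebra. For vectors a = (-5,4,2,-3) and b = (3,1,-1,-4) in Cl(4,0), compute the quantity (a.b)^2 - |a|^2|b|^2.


a . b = (-5)*3 + 4*1 + 2*(-1) + (-3)*(-4)
= -15 + 4 + (-2) + 12 = -1
|a|^2 = (-5)^2 + 4^2 + 2^2 + (-3)^2 = 54
|b|^2 = 3^2 + 1^2 + (-1)^2 + (-4)^2 = 27
(a.b)^2 = (-1)^2 = 1
|a|^2 * |b|^2 = 54 * 27 = 1458
Result = 1 - 1458 = -1457


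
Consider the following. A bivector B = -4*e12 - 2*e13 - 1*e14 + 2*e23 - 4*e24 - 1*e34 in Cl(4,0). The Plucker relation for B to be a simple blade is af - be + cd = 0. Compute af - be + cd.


Plucker relation: af - be + cd
a*f = (-4)*(-1) = 4
b*e = (-2)*(-4) = 8
c*d = (-1)*2 = -2
af - be + cd = 4 - 8 + (-2)
= -6


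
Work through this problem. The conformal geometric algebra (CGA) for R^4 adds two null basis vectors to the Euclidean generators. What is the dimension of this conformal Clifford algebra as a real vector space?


The conformal model of R^4 uses Cl(5,1): the 4 Euclidean generators plus two extra orthogonal generators e+ (e+^2 = +1) and e- (e-^2 = -1), from which the null vectors e0, einf are built.
Number of generators m = 4 + 2 = 6.
dim Cl(p,q) = 2^m = 2^6 = 64


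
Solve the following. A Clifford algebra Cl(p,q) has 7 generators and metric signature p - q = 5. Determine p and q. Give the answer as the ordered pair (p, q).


We need p + q = 7 and p - q = 5.
Adding: 2p = 7 + 5 = 12, so p = 6.
Then q = 7 - 6 = 1.
(p, q) = (6, 1)


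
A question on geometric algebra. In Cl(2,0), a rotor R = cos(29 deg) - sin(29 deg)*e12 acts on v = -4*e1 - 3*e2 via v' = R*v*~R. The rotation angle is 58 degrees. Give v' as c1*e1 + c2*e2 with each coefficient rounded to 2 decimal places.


Rotor R = cos(29deg) - sin(29deg)*e12
Rotation angle theta = 2 * 29 = 58 degrees
v' = R*v*~R rotates v by theta.
cos(58deg) = 0.5299, sin(58deg) = 0.8480
v'_1 = -4*cos(58deg) - (-3)*sin(58deg)
= -4*0.5299 - (-3)*0.8480
= 0.42
v'_2 = -4*sin(58deg) + (-3)*cos(58deg)
= -4*0.8480 + (-3)*0.5299
= -4.98
v' = 0.42*e1 - 4.98*e2


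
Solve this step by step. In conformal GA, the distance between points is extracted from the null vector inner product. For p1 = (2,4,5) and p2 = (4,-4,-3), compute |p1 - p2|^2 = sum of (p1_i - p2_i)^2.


p1 - p2 = (-2, 8, 8)
|p1 - p2|^2 = (-2)^2 + 8^2 + 8^2
= 4 + 64 + 64
= 132


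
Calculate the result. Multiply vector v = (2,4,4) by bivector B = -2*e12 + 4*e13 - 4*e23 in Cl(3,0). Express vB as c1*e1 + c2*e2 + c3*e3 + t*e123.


vB has grade-1 (vector) and grade-3 (trivector) parts: vB = (v _| B) + (v ^ B).
Vector part <vB>_1:
  e1: -v2*b12 - v3*b13 = -(4)*(-2) - (4)*(4) = -8
  e2: v1*b12 - v3*b23 = (2)*(-2) - (4)*(-4) = 12
  e3: v1*b13 + v2*b23 = (2)*(4) + (4)*(-4) = -8
Trivector part <vB>_3:
  e123: v1*b23 - v2*b13 + v3*b12 = (2)*(-4) - (4)*(4) + (4)*(-2) = -32
vB = -8*e1 + 12*e2 - 8*e3 - 32*e123


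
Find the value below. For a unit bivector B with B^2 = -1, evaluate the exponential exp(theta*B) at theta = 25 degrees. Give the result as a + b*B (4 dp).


For a unit bivector B with B^2 = -1, the exponential series gives
e^(theta*B) = cos(theta) + sin(theta)*B (the GA analogue of Euler's formula).
theta = 25 degrees = 0.436332 rad
cos(25 deg) = 0.9063
sin(25 deg) = 0.4226
exp(theta*B) = 0.9063 + 0.4226*B


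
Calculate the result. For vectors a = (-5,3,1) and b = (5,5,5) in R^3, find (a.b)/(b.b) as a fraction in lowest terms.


Projection coefficient = (a . b) / (b . b)
a . b = (-5)*5 + 3*5 + 1*5
= -25 + 15 + 5 = -5
b . b = 5^2 + 5^2 + 5^2
= 25 + 25 + 25 = 75
Coefficient = -5/75
In lowest terms: -1/15


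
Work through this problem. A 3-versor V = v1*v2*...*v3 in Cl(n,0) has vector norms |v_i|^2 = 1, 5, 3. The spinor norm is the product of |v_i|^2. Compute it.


Spinor norm N(V) = |v1|^2 * |v2|^2 * ... * |v3|^2
= 1 * 5 * 3
Running product: 1, 5, 15
N(V) = 15


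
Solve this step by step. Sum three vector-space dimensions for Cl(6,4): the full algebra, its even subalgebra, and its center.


n = 6 + 4 = 10
Total dim = 2^10 = 1024
Even subalgebra dim = 2^9 = 512
n is even, so center dim = 1
Sum = 1024 + 512 + 1 = 1537


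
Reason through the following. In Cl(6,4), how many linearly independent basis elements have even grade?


Even subalgebra dimension = 2^(n-1)
n = 6 + 4 = 10
2^(10 - 1) = 2^9 = 512
Verification: sum of C(10,k) for even k = 1 + 45 + 210 + 210 + 45 + 1 = 512
Result = 512


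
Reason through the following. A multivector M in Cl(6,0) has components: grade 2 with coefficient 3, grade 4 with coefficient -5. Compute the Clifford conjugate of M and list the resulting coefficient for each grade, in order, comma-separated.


Clifford conjugate sign for grade k: (-1)^(k(k+1)/2)
Grade 2: (-1)^(2*3/2) = (-1)^3 = -1, coeff 3 -> -3
Grade 4: (-1)^(4*5/2) = (-1)^10 = 1, coeff -5 -> -5
Conjugated coefficients: -3, -5


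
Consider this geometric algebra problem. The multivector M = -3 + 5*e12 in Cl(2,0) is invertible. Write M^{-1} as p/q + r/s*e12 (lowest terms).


M = -3 + 5*e12, where e12^2 = -1.
Since M commutes with its reverse ~M = a - b*e12, M * ~M = a^2 - b^2*e12^2 = a^2 + b^2.
So M^{-1} = ~M / (a^2 + b^2) = (a - b*e12)/(a^2 + b^2).
a^2 + b^2 = 9 + 25 = 34
Scalar part = -3/34 = -3/34
Bivector coeff = -5/34 = -5/34
M^{-1} = -3/34 - 5/34*e12


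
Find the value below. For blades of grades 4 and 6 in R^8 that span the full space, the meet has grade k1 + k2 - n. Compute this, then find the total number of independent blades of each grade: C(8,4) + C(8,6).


Meet grade = grade(A) + grade(B) - n
= 4 + 6 - 8 = 2
C(8,4) = 70
C(8,6) = 28
dim_A + dim_B = 70 + 28 = 98


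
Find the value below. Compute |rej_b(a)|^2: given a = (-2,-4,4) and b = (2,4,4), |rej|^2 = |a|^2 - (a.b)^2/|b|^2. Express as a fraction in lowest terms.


|a|^2 = (-2)^2 + (-4)^2 + 4^2 = 36
|b|^2 = 2^2 + 4^2 + 4^2 = 36
a . b = (-2)*2 + (-4)*4 + 4*4 = -4
(a.b)^2 = (-4)^2 = 16
|rej|^2 = 36 - 16/36
= (1296 - 16)/36
= 1280/36
In lowest terms: 320/9


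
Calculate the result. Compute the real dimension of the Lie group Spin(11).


Spin(n) double-covers SO(n); both have Lie algebra so(n) of dimension n(n-1)/2.
n = 11
n(n-1) = 11 * 10 = 110
dim Spin(11) = 110/2 = 55


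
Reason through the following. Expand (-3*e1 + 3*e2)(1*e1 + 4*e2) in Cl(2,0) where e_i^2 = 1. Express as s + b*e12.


Expand: (-3*e1 + 3*e2)(1*e1 + 4*e2)
= (-3)*1*e1e1 + (-3)*4*e1e2 + 3*1*e2e1 + 3*4*e2e2
Using e1^2 = e2^2 = 1, e2e1 = -e1e2:
Scalar part s = (-3)*1 + 3*4 = -3 + 12 = 9
Bivector part b = (-3)*4 - 3*1 = -12 - 3 = -15
uv = 9 - 15*e12


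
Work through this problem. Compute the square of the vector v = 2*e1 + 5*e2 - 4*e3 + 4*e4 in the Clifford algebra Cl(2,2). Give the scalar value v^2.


v^2 = sum of c_i^2 * e_i^2
Positive signature terms (e_i^2 = +1): 2^2 + 5^2 = 29
Negative signature terms (e_j^2 = -1): (-4)^2 + 4^2 = 32
v^2 = 29 - 32 = -3


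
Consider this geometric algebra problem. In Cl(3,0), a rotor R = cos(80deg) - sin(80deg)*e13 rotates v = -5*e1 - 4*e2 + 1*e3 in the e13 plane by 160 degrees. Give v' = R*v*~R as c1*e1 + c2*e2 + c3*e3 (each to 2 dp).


Rotor R = cos(80deg) - sin(80deg)*e13
Rotation angle theta = 2 * 80 = 160 degrees in the e13 plane (e1 -> e3).
The component perpendicular to the plane (e2) is invariant: v'_2 = v2 = -4.00
cos(160deg) = -0.9397, sin(160deg) = 0.3420
v'_1 = v1*cos(theta) - v3*sin(theta) = -5*(-0.9397) - 1*0.3420 = 4.36
v'_3 = v1*sin(theta) + v3*cos(theta) = -5*0.3420 + 1*(-0.9397) = -2.65
v' = 4.36*e1 - 4.00*e2 - 2.65*e3


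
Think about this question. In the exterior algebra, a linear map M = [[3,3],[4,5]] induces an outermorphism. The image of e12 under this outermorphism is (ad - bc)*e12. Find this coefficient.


The outermorphism of a linear map f sends e1^e2 to f(e1)^f(e2).
f(e1) = 3*e1 + 4*e2
f(e2) = 3*e1 + 5*e2
f(e1) ^ f(e2) = (3*e1 + 4*e2) ^ (3*e1 + 5*e2)
= 3*5*e12 + 4*3*e21
= (15 - 12)*e12
= 3*e12
Coefficient = 3


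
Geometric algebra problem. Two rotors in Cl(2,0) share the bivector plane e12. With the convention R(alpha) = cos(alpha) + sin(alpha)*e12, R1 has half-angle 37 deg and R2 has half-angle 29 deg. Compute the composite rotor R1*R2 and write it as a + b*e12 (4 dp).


Same-plane rotors commute and their half-angles add:
R1*R2 = cos(a1 + a2) + sin(a1 + a2)*e12.
a1 + a2 = 37 + 29 = 66 deg
cos(66 deg) = 0.4067
sin(66 deg) = 0.9135
R1*R2 = 0.4067 + 0.9135*e12


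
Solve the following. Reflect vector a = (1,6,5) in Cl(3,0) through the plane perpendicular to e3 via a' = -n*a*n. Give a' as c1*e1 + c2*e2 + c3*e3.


Reflection formula: a' = -n*a*n, with n = e3 (unit vector, n^2 = 1).
For reflection through hyperplane perp to e3:
The component along e3 flips sign, others stay.
a = (1, 6, 5)
a' = (1, 6, -5)
a' = 1*e1 + 6*e2 - 5*e3


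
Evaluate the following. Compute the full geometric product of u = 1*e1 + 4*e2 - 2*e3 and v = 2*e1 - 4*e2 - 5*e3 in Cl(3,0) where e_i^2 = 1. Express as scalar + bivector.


In Cl(3,0): e_i^2 = 1, e_ie_j = -e_je_i for i != j.
Scalar part = u . v = 1*2 + 4*(-4) + (-2)*(-5)
= 2 + (-16) + 10 = -4
e12 coeff = 1*(-4) - 4*2 = -4 - 8 = -12
e13 coeff = 1*(-5) - (-2)*2 = -5 - (-4) = -1
e23 coeff = 4*(-5) - (-2)*(-4) = -20 - 8 = -28
uv = -4 - 12*e12 - 1*e13 - 28*e23


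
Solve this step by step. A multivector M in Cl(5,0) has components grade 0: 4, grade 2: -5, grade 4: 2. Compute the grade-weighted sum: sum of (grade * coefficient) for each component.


Grade-weighted sum = sum of grade_k * coefficient_k
0*4 = 0
2*(-5) = -10
4*2 = 8
Total = 0 + (-10) + 8 = -2


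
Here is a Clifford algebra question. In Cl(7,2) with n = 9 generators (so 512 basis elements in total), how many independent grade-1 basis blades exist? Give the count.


Number of grade-k basis blades in Cl(p,q) with n = p + q is C(n, k).
n = 7 + 2 = 9
C(9, 1) = 9! / (1! * 8!)
= 362880 / (1 * 40320)
= 9


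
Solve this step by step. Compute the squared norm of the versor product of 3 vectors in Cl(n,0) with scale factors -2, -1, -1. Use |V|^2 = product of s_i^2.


Each vector v_i has |v_i|^2 = s_i^2
Squared scales: (-2)^2 = 4, (-1)^2 = 1, (-1)^2 = 1
|V|^2 = 4 * 1 * 1
= 4


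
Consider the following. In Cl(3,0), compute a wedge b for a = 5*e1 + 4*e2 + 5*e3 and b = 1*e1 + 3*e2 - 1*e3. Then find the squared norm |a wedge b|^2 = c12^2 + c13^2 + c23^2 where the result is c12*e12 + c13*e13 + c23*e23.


a wedge b = (a1*b2 - a2*b1)*e12 + (a1*b3 - a3*b1)*e13 + (a2*b3 - a3*b2)*e23
e12 coeff: 5*3 - 4*1 = 15 - 4 = 11
e13 coeff: 5*(-1) - 5*1 = -5 - 5 = -10
e23 coeff: 4*(-1) - 5*3 = -4 - 15 = -19
|a wedge b|^2 = 11^2 + (-10)^2 + (-19)^2
= 121 + 100 + 361
= 582


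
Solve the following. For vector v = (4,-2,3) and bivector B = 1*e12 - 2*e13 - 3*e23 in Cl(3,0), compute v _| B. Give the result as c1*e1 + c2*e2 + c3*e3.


Left contraction v _| B = <vB>_1 (grade-1 part of the geometric product vB).
Using e1_|e12 = e2, e2_|e12 = -e1, e1_|e13 = e3, e3_|e13 = -e1, e2_|e23 = e3, e3_|e23 = -e2:
e1 coeff: -v2*b12 - v3*b13 = -(-2)*(1) - (3)*(-2) = 8
e2 coeff: v1*b12 - v3*b23 = (4)*(1) - (3)*(-3) = 13
e3 coeff: v1*b13 + v2*b23 = (4)*(-2) + (-2)*(-3) = -2
v _| B = 8*e1 + 13*e2 - 2*e3


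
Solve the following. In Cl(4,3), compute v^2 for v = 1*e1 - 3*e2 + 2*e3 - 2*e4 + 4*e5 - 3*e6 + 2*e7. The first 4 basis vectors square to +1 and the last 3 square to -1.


v^2 = sum of c_i^2 * e_i^2
Positive signature terms (e_i^2 = +1): 1^2 + (-3)^2 + 2^2 + (-2)^2 = 18
Negative signature terms (e_j^2 = -1): 4^2 + (-3)^2 + 2^2 = 29
v^2 = 18 - 29 = -11


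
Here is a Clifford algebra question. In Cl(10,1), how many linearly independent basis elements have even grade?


Even subalgebra dimension = 2^(n-1)
n = 10 + 1 = 11
2^(11 - 1) = 2^10 = 1024
Verification: sum of C(11,k) for even k = 1 + 55 + 330 + 462 + 165 + 11 = 1024
Result = 1024


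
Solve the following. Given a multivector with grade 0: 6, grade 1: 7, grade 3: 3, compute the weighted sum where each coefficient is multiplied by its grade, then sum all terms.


Grade-weighted sum = sum of grade_k * coefficient_k
0*6 = 0
1*7 = 7
3*3 = 9
Total = 0 + 7 + 9 = 16


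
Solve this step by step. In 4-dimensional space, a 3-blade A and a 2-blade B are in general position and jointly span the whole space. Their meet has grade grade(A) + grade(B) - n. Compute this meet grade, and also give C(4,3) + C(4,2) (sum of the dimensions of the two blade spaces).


Meet grade = grade(A) + grade(B) - n
= 3 + 2 - 4 = 1
C(4,3) = 4
C(4,2) = 6
dim_A + dim_B = 4 + 6 = 10


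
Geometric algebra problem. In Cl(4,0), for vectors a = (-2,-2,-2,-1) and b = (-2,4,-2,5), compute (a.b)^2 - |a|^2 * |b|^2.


a . b = (-2)*(-2) + (-2)*4 + (-2)*(-2) + (-1)*5
= 4 + (-8) + 4 + (-5) = -5
|a|^2 = (-2)^2 + (-2)^2 + (-2)^2 + (-1)^2 = 13
|b|^2 = (-2)^2 + 4^2 + (-2)^2 + 5^2 = 49
(a.b)^2 = (-5)^2 = 25
|a|^2 * |b|^2 = 13 * 49 = 637
Result = 25 - 637 = -612


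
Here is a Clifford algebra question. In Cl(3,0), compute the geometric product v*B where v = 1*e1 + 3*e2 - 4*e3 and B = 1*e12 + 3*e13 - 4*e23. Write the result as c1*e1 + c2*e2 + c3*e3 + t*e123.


vB has grade-1 (vector) and grade-3 (trivector) parts: vB = (v _| B) + (v ^ B).
Vector part <vB>_1:
  e1: -v2*b12 - v3*b13 = -(3)*(1) - (-4)*(3) = 9
  e2: v1*b12 - v3*b23 = (1)*(1) - (-4)*(-4) = -15
  e3: v1*b13 + v2*b23 = (1)*(3) + (3)*(-4) = -9
Trivector part <vB>_3:
  e123: v1*b23 - v2*b13 + v3*b12 = (1)*(-4) - (3)*(3) + (-4)*(1) = -17
vB = 9*e1 - 15*e2 - 9*e3 - 17*e123


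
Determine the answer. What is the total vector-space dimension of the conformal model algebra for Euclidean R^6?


The conformal model of R^6 uses Cl(7,1): the 6 Euclidean generators plus two extra orthogonal generators e+ (e+^2 = +1) and e- (e-^2 = -1), from which the null vectors e0, einf are built.
Number of generators m = 6 + 2 = 8.
dim Cl(p,q) = 2^m = 2^8 = 256


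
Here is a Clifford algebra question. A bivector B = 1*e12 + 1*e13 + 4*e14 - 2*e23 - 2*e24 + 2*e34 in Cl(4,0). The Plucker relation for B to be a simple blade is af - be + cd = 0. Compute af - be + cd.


Plucker relation: af - be + cd
a*f = 1*2 = 2
b*e = 1*(-2) = -2
c*d = 4*(-2) = -8
af - be + cd = 2 - (-2) + (-8)
= -4


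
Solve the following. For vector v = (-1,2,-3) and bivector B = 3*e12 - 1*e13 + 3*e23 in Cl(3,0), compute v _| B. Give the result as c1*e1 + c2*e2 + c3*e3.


Left contraction v _| B = <vB>_1 (grade-1 part of the geometric product vB).
Using e1_|e12 = e2, e2_|e12 = -e1, e1_|e13 = e3, e3_|e13 = -e1, e2_|e23 = e3, e3_|e23 = -e2:
e1 coeff: -v2*b12 - v3*b13 = -(2)*(3) - (-3)*(-1) = -9
e2 coeff: v1*b12 - v3*b23 = (-1)*(3) - (-3)*(3) = 6
e3 coeff: v1*b13 + v2*b23 = (-1)*(-1) + (2)*(3) = 7
v _| B = -9*e1 + 6*e2 + 7*e3


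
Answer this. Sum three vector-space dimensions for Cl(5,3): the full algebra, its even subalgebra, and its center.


n = 5 + 3 = 8
Total dim = 2^8 = 256
Even subalgebra dim = 2^7 = 128
n is even, so center dim = 1
Sum = 256 + 128 + 1 = 385


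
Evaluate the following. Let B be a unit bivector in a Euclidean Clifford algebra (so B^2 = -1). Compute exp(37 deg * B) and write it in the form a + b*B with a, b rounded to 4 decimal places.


For a unit bivector B with B^2 = -1, the exponential series gives
e^(theta*B) = cos(theta) + sin(theta)*B (the GA analogue of Euler's formula).
theta = 37 degrees = 0.645772 rad
cos(37 deg) = 0.7986
sin(37 deg) = 0.6018
exp(theta*B) = 0.7986 + 0.6018*B


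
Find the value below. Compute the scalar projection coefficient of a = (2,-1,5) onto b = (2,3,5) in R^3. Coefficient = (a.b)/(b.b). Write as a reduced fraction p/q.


Projection coefficient = (a . b) / (b . b)
a . b = 2*2 + (-1)*3 + 5*5
= 4 + (-3) + 25 = 26
b . b = 2^2 + 3^2 + 5^2
= 4 + 9 + 25 = 38
Coefficient = 26/38
In lowest terms: 13/19


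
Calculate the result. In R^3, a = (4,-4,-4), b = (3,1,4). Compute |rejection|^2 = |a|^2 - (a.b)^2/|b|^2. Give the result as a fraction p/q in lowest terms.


|a|^2 = 4^2 + (-4)^2 + (-4)^2 = 48
|b|^2 = 3^2 + 1^2 + 4^2 = 26
a . b = 4*3 + (-4)*1 + (-4)*4 = -8
(a.b)^2 = (-8)^2 = 64
|rej|^2 = 48 - 64/26
= (1248 - 64)/26
= 1184/26
In lowest terms: 592/13


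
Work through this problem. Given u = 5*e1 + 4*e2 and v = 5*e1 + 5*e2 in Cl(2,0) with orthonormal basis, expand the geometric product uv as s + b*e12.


Expand: (5*e1 + 4*e2)(5*e1 + 5*e2)
= 5*5*e1e1 + 5*5*e1e2 + 4*5*e2e1 + 4*5*e2e2
Using e1^2 = e2^2 = 1, e2e1 = -e1e2:
Scalar part s = 5*5 + 4*5 = 25 + 20 = 45
Bivector part b = 5*5 - 4*5 = 25 - 20 = 5
uv = 45 + 5*e12


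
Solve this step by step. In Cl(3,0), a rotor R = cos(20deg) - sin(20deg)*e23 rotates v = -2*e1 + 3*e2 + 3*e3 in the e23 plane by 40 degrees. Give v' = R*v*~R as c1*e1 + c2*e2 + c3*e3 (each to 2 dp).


Rotor R = cos(20deg) - sin(20deg)*e23
Rotation angle theta = 2 * 20 = 40 degrees in the e23 plane (e2 -> e3).
The component perpendicular to the plane (e1) is invariant: v'_1 = v1 = -2.00
cos(40deg) = 0.7660, sin(40deg) = 0.6428
v'_2 = v2*cos(theta) - v3*sin(theta) = 3*0.7660 - 3*0.6428 = 0.37
v'_3 = v2*sin(theta) + v3*cos(theta) = 3*0.6428 + 3*0.7660 = 4.23
v' = -2.00*e1 + 0.37*e2 + 4.23*e3


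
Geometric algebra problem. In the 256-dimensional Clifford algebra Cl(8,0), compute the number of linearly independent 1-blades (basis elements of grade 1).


Number of grade-k basis blades in Cl(p,q) with n = p + q is C(n, k).
n = 8 + 0 = 8
C(8, 1) = 8! / (1! * 7!)
= 40320 / (1 * 5040)
= 8


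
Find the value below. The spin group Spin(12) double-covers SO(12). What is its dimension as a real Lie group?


Spin(n) double-covers SO(n); both have Lie algebra so(n) of dimension n(n-1)/2.
n = 12
n(n-1) = 12 * 11 = 132
dim Spin(12) = 132/2 = 66


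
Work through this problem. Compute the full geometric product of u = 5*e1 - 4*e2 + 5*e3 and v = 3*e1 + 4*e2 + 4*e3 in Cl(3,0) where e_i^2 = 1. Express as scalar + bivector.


In Cl(3,0): e_i^2 = 1, e_ie_j = -e_je_i for i != j.
Scalar part = u . v = 5*3 + (-4)*4 + 5*4
= 15 + (-16) + 20 = 19
e12 coeff = 5*4 - (-4)*3 = 20 - (-12) = 32
e13 coeff = 5*4 - 5*3 = 20 - 15 = 5
e23 coeff = (-4)*4 - 5*4 = -16 - 20 = -36
uv = 19 + 32*e12 + 5*e13 - 36*e23


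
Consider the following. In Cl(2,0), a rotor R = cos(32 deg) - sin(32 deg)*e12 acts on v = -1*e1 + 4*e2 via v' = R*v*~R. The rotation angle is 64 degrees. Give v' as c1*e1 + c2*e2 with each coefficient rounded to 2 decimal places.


Rotor R = cos(32deg) - sin(32deg)*e12
Rotation angle theta = 2 * 32 = 64 degrees
v' = R*v*~R rotates v by theta.
cos(64deg) = 0.4384, sin(64deg) = 0.8988
v'_1 = -1*cos(64deg) - 4*sin(64deg)
= -1*0.4384 - 4*0.8988
= -4.03
v'_2 = -1*sin(64deg) + 4*cos(64deg)
= -1*0.8988 + 4*0.4384
= 0.85
v' = -4.03*e1 + 0.85*e2


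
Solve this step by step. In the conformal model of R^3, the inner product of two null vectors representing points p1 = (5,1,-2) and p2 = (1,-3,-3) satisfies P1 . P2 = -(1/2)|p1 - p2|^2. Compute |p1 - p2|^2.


p1 - p2 = (4, 4, 1)
|p1 - p2|^2 = 4^2 + 4^2 + 1^2
= 16 + 16 + 1
= 33


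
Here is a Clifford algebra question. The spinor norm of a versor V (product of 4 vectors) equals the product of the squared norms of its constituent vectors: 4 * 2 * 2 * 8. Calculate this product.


Spinor norm N(V) = |v1|^2 * |v2|^2 * ... * |v4|^2
= 4 * 2 * 2 * 8
Running product: 4, 8, 16, 128
N(V) = 128


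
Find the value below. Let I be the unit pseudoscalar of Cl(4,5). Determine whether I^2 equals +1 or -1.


The pseudoscalar I = e1...e_n (product of all n generators) of Cl(p,q) satisfies I^2 = (-1)^(q + n(n-1)/2).
p = 4, q = 5, n = p + q = 9
n(n-1)/2 = 9 * 8 / 2 = 36
Exponent = q + n(n-1)/2 = 5 + 36 = 41
I^2 = (-1)^41 = -1


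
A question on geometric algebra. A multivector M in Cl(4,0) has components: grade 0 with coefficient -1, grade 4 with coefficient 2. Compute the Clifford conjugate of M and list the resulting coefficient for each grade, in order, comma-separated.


Clifford conjugate sign for grade k: (-1)^(k(k+1)/2)
Grade 0: (-1)^(0*1/2) = (-1)^0 = 1, coeff -1 -> -1
Grade 4: (-1)^(4*5/2) = (-1)^10 = 1, coeff 2 -> 2
Conjugated coefficients: -1, 2


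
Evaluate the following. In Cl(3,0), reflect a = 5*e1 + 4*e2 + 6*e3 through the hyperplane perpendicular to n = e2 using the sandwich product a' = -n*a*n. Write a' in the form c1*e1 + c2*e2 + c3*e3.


Reflection formula: a' = -n*a*n, with n = e2 (unit vector, n^2 = 1).
For reflection through hyperplane perp to e2:
The component along e2 flips sign, others stay.
a = (5, 4, 6)
a' = (5, -4, 6)
a' = 5*e1 - 4*e2 + 6*e3


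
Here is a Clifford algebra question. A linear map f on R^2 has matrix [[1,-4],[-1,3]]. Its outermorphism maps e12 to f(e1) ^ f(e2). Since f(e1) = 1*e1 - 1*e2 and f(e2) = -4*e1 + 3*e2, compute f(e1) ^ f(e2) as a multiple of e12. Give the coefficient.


The outermorphism of a linear map f sends e1^e2 to f(e1)^f(e2).
f(e1) = 1*e1 - 1*e2
f(e2) = -4*e1 + 3*e2
f(e1) ^ f(e2) = (1*e1 - 1*e2) ^ (-4*e1 + 3*e2)
= 1*3*e12 + (-1)*(-4)*e21
= (3 - 4)*e12
= -1*e12
Coefficient = -1


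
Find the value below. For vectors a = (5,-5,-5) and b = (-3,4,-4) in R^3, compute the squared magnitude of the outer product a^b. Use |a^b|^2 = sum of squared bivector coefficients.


a wedge b = (a1*b2 - a2*b1)*e12 + (a1*b3 - a3*b1)*e13 + (a2*b3 - a3*b2)*e23
e12 coeff: 5*4 - (-5)*(-3) = 20 - 15 = 5
e13 coeff: 5*(-4) - (-5)*(-3) = -20 - 15 = -35
e23 coeff: (-5)*(-4) - (-5)*4 = 20 - (-20) = 40
|a wedge b|^2 = 5^2 + (-35)^2 + 40^2
= 25 + 1225 + 1600
= 2850


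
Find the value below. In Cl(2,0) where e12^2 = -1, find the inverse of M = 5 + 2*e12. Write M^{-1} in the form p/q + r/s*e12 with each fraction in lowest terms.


M = 5 + 2*e12, where e12^2 = -1.
Since M commutes with its reverse ~M = a - b*e12, M * ~M = a^2 - b^2*e12^2 = a^2 + b^2.
So M^{-1} = ~M / (a^2 + b^2) = (a - b*e12)/(a^2 + b^2).
a^2 + b^2 = 25 + 4 = 29
Scalar part = 5/29 = 5/29
Bivector coeff = -2/29 = -2/29
M^{-1} = 5/29 - 2/29*e12


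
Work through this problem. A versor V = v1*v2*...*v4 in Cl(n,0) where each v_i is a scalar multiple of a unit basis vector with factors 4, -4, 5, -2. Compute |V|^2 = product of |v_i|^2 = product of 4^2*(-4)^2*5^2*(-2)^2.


Each vector v_i has |v_i|^2 = s_i^2
Squared scales: 4^2 = 16, (-4)^2 = 16, 5^2 = 25, (-2)^2 = 4
|V|^2 = 16 * 16 * 25 * 4
= 25600


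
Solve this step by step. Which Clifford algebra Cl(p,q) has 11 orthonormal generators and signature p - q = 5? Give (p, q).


We need p + q = 11 and p - q = 5.
Adding: 2p = 11 + 5 = 16, so p = 8.
Then q = 11 - 8 = 3.
(p, q) = (8, 3)


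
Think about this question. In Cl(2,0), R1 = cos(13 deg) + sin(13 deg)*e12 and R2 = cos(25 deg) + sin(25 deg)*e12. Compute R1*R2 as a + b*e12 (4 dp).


Same-plane rotors commute and their half-angles add:
R1*R2 = cos(a1 + a2) + sin(a1 + a2)*e12.
a1 + a2 = 13 + 25 = 38 deg
cos(38 deg) = 0.7880
sin(38 deg) = 0.6157
R1*R2 = 0.7880 + 0.6157*e12


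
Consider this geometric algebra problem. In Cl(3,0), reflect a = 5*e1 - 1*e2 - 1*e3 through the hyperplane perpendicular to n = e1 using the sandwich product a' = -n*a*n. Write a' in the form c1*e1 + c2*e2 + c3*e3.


Reflection formula: a' = -n*a*n, with n = e1 (unit vector, n^2 = 1).
For reflection through hyperplane perp to e1:
The component along e1 flips sign, others stay.
a = (5, -1, -1)
a' = (-5, -1, -1)
a' = -5*e1 - 1*e2 - 1*e3
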